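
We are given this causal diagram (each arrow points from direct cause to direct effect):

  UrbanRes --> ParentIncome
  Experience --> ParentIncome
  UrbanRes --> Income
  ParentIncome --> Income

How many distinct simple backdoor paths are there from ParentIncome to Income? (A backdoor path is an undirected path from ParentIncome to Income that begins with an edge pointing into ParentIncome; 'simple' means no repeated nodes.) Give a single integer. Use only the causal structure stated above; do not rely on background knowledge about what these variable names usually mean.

A backdoor path from ParentIncome to Income is any simple undirected path whose first edge points into ParentIncome (i.e. leaves ParentIncome via a parent).
Parents of ParentIncome: {Experience, UrbanRes}.
Enumerating:
  P1: ParentIncome <- UrbanRes -> Income
That exhausts the simple backdoor paths. Count: 1.

1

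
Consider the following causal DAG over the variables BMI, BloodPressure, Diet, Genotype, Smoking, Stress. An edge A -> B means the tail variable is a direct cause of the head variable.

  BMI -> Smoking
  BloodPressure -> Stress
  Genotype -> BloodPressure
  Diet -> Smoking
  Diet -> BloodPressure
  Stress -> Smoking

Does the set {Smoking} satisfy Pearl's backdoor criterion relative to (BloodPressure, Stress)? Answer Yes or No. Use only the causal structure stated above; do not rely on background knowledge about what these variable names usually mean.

No

Backdoor paths from BloodPressure to Stress (paths whose first edge points into BloodPressure):
  P1: BloodPressure <- Diet -> Smoking <- Stress
Condition 1 (no descendant of BloodPressure in the set): FAILS — Smoking is a descendant of BloodPressure.
Condition 2 (every backdoor path blocked by {Smoking}):
  P1: open — collider(s) Smoking are conditioned on (or have a conditioned descendant) and no non-collider on the path is in the set.
{Smoking} does not satisfy the backdoor criterion.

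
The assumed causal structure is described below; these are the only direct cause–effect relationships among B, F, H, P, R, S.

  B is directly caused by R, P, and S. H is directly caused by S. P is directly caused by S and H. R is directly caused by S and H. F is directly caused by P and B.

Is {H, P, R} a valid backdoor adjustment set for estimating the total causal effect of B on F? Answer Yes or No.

Yes

Backdoor paths from B to F (paths whose first edge points into B):
  P1: B <- S -> H -> P -> F
  P2: B <- S -> P -> F
  P3: B <- S -> R <- H -> P -> F
  P4: B <- P -> F
  P5: B <- R <- S -> H -> P -> F
  P6: B <- R <- S -> P -> F
  P7: B <- R <- H <- S -> P -> F
  P8: B <- R <- H -> P -> F
Condition 1 (no descendant of B in the set): holds — descendants of B are {F}; none are in {H, P, R}.
Condition 2 (every backdoor path blocked by {H, P, R}):
  P1: blocked at chain node H ∈ conditioning set.
  P2: blocked at chain node P ∈ conditioning set.
  P3: blocked at fork node H ∈ conditioning set.
  P4: blocked at fork node P ∈ conditioning set.
  P5: blocked at chain node R ∈ conditioning set.
  P6: blocked at chain node R ∈ conditioning set.
  P7: blocked at chain node R ∈ conditioning set.
  P8: blocked at chain node R ∈ conditioning set.
{H, P, R} satisfies the backdoor criterion.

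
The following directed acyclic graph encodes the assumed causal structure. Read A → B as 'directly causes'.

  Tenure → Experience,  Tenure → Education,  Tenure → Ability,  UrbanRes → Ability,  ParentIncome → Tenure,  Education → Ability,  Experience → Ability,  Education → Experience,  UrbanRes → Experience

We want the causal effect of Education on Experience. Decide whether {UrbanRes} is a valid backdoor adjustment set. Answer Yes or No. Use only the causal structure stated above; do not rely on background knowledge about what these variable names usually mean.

No

Backdoor paths from Education to Experience (paths whose first edge points into Education):
  P1: Education <- Tenure -> Experience
  P2: Education <- Tenure -> Ability <- UrbanRes -> Experience
  P3: Education <- Tenure -> Ability <- Experience
Condition 1 (no descendant of Education in the set): holds — descendants of Education are {Ability, Experience}; none are in {UrbanRes}.
Condition 2 (every backdoor path blocked by {UrbanRes}):
  P1: open — no interior node is in the conditioning set.
  P2: blocked at collider Ability (neither it nor any descendant is in the conditioning set).
  P3: blocked at collider Ability (neither it nor any descendant is in the conditioning set).
{UrbanRes} does not satisfy the backdoor criterion.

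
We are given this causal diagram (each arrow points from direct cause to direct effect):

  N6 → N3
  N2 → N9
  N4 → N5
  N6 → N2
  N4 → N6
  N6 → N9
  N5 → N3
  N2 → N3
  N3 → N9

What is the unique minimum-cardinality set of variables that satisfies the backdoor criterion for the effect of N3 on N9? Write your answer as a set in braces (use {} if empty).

{N2, N6}

Variables eligible for adjustment (non-descendants of N3, excluding N3 and N9): {N2, N4, N5, N6}.
Backdoor paths from N3 to N9:
  P1: N3 <- N5 <- N4 -> N6 -> N2 -> N9
  P2: N3 <- N5 <- N4 -> N6 -> N9
  P3: N3 <- N6 -> N2 -> N9
  P4: N3 <- N6 -> N9
  P5: N3 <- N2 <- N6 -> N9
  P6: N3 <- N2 -> N9
The empty set is not sufficient: P1 (N3 <- N5 <- N4 -> N6 -> N2 -> N9) has no collider blocking it and no conditioned non-collider, so it is open.
Try {N2, N6}:
  P1: blocked at chain node N6 ∈ conditioning set.
  P2: blocked at chain node N6 ∈ conditioning set.
  P3: blocked at fork node N6 ∈ conditioning set.
  P4: blocked at fork node N6 ∈ conditioning set.
  P5: blocked at chain node N2 ∈ conditioning set.
  P6: blocked at fork node N2 ∈ conditioning set.
{N2, N6} contains no descendant of N3 and blocks every backdoor path.
Every element of {N2, N6} is needed (dropping N2 leaves P6 open; dropping N6 leaves P2 open), so no proper subset is valid.
Among all size-2 subsets of the eligible variables, only {N2, N6} blocks every backdoor path, so it is the unique smallest valid adjustment set.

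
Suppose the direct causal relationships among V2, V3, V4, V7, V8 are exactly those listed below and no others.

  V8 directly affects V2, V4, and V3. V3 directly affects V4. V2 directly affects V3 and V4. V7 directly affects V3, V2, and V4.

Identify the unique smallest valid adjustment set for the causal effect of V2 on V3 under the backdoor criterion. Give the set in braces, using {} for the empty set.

Variables eligible for adjustment (non-descendants of V2, excluding V2 and V3): {V7, V8}.
Backdoor paths from V2 to V3:
  P1: V2 <- V8 -> V3
  P2: V2 <- V8 -> V4 <- V7 -> V3
  P3: V2 <- V8 -> V4 <- V3
  P4: V2 <- V7 -> V3
  P5: V2 <- V7 -> V4 <- V8 -> V3
  P6: V2 <- V7 -> V4 <- V3
The empty set is not sufficient: P1 (V2 <- V8 -> V3) has no collider blocking it and no conditioned non-collider, so it is open.
Try {V7, V8}:
  P1: blocked at fork node V8 ∈ conditioning set.
  P2: blocked at fork node V8 ∈ conditioning set.
  P3: blocked at fork node V8 ∈ conditioning set.
  P4: blocked at fork node V7 ∈ conditioning set.
  P5: blocked at fork node V7 ∈ conditioning set.
  P6: blocked at fork node V7 ∈ conditioning set.
{V7, V8} contains no descendant of V2 and blocks every backdoor path.
Every element of {V7, V8} is needed (dropping V7 leaves P4 open; dropping V8 leaves P1 open), so no proper subset is valid.
Among all size-2 subsets of the eligible variables, only {V7, V8} blocks every backdoor path, so it is the unique smallest valid adjustment set.

{V7, V8}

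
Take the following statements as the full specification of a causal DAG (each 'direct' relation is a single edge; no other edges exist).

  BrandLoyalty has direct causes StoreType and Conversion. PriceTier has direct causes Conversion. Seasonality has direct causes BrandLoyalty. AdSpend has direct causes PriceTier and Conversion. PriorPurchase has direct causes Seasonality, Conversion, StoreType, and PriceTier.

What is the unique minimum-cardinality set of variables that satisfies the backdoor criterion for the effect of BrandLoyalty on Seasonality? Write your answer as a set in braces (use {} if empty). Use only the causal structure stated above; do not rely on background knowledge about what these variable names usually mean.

{}

Variables eligible for adjustment (non-descendants of BrandLoyalty, excluding BrandLoyalty and Seasonality): {AdSpend, Conversion, PriceTier, StoreType}.
Backdoor paths from BrandLoyalty to Seasonality:
  P1: BrandLoyalty <- StoreType -> PriorPurchase <- Seasonality
  P2: BrandLoyalty <- Conversion -> PriceTier -> PriorPurchase <- Seasonality
  P3: BrandLoyalty <- Conversion -> AdSpend <- PriceTier -> PriorPurchase <- Seasonality
  P4: BrandLoyalty <- Conversion -> PriorPurchase <- Seasonality
Each backdoor path contains an unconditioned collider, so every path is already blocked with the empty conditioning set:
  P1: blocked at collider PriorPurchase (neither it nor any descendant is in the conditioning set).
  P2: blocked at collider PriorPurchase (neither it nor any descendant is in the conditioning set).
  P3: blocked at collider AdSpend (neither it nor any descendant is in the conditioning set).
  P4: blocked at collider PriorPurchase (neither it nor any descendant is in the conditioning set).
The empty set is therefore the unique smallest valid set.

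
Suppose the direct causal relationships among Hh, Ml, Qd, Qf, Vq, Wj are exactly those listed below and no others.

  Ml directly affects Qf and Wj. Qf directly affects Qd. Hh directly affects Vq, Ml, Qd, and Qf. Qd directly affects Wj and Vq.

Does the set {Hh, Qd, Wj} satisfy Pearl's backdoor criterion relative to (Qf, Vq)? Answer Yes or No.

Backdoor paths from Qf to Vq (paths whose first edge points into Qf):
  P1: Qf <- Hh -> Ml -> Wj <- Qd -> Vq
  P2: Qf <- Hh -> Qd -> Vq
  P3: Qf <- Hh -> Vq
  P4: Qf <- Ml <- Hh -> Qd -> Vq
  P5: Qf <- Ml <- Hh -> Vq
  P6: Qf <- Ml -> Wj <- Qd <- Hh -> Vq
  P7: Qf <- Ml -> Wj <- Qd -> Vq
Condition 1 (no descendant of Qf in the set): FAILS — Qd and Wj are descendants of Qf.
Condition 2 (every backdoor path blocked by {Hh, Qd, Wj}):
  P1: blocked at fork node Hh ∈ conditioning set.
  P2: blocked at fork node Hh ∈ conditioning set.
  P3: blocked at fork node Hh ∈ conditioning set.
  P4: blocked at fork node Hh ∈ conditioning set.
  P5: blocked at fork node Hh ∈ conditioning set.
  P6: blocked at chain node Qd ∈ conditioning set.
  P7: blocked at fork node Qd ∈ conditioning set.
{Hh, Qd, Wj} does not satisfy the backdoor criterion.

No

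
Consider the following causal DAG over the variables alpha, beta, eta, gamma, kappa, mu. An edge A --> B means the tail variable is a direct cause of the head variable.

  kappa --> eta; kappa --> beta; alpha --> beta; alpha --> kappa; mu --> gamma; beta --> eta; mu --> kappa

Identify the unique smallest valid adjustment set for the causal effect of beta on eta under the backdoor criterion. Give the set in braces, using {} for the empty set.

Variables eligible for adjustment (non-descendants of beta, excluding beta and eta): {alpha, gamma, kappa, mu}.
Backdoor paths from beta to eta:
  P1: beta <- alpha -> kappa -> eta
  P2: beta <- kappa -> eta
The empty set is not sufficient: P1 (beta <- alpha -> kappa -> eta) has no collider blocking it and no conditioned non-collider, so it is open.
Try {kappa}:
  P1: blocked at chain node kappa ∈ conditioning set.
  P2: blocked at fork node kappa ∈ conditioning set.
{kappa} contains no descendant of beta and blocks every backdoor path.
No other singleton works — e.g. {alpha} leaves P2 open — so {kappa} is the unique smallest valid adjustment set.

{kappa}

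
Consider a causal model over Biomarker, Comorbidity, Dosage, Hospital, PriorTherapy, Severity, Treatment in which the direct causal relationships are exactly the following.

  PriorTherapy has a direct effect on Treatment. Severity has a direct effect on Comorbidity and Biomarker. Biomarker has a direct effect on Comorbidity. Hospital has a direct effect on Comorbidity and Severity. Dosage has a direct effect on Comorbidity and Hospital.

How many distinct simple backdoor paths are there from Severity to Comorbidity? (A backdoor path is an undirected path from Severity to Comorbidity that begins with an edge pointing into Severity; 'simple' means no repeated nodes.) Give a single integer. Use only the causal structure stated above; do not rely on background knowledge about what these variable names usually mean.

A backdoor path from Severity to Comorbidity is any simple undirected path whose first edge points into Severity (i.e. leaves Severity via a parent).
Parents of Severity: {Hospital}.
Enumerating:
  P1: Severity <- Hospital <- Dosage -> Comorbidity
  P2: Severity <- Hospital -> Comorbidity
That exhausts the simple backdoor paths. Count: 2.

2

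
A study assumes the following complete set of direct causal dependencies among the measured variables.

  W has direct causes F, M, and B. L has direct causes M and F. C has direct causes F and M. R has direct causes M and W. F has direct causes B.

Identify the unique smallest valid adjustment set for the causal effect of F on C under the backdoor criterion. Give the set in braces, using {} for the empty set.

Variables eligible for adjustment (non-descendants of F, excluding F and C): {B, M}.
Backdoor paths from F to C:
  P1: F <- B -> W <- M -> C
  P2: F <- B -> W -> R <- M -> C
Each backdoor path contains an unconditioned collider, so every path is already blocked with the empty conditioning set:
  P1: blocked at collider W (neither it nor any descendant is in the conditioning set).
  P2: blocked at collider R (neither it nor any descendant is in the conditioning set).
The empty set is therefore the unique smallest valid set.

{}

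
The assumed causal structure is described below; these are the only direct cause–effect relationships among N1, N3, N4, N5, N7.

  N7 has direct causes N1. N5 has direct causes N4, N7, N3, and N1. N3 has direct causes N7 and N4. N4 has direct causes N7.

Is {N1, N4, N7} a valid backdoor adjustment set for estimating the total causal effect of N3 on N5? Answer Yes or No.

Backdoor paths from N3 to N5 (paths whose first edge points into N3):
  P1: N3 <- N7 <- N1 -> N5
  P2: N3 <- N7 -> N4 -> N5
  P3: N3 <- N7 -> N5
  P4: N3 <- N4 <- N7 <- N1 -> N5
  P5: N3 <- N4 <- N7 -> N5
  P6: N3 <- N4 -> N5
Condition 1 (no descendant of N3 in the set): holds — descendants of N3 are {N5}; none are in {N1, N4, N7}.
Condition 2 (every backdoor path blocked by {N1, N4, N7}):
  P1: blocked at chain node N7 ∈ conditioning set.
  P2: blocked at fork node N7 ∈ conditioning set.
  P3: blocked at fork node N7 ∈ conditioning set.
  P4: blocked at chain node N4 ∈ conditioning set.
  P5: blocked at chain node N4 ∈ conditioning set.
  P6: blocked at fork node N4 ∈ conditioning set.
{N1, N4, N7} satisfies the backdoor criterion.

Yes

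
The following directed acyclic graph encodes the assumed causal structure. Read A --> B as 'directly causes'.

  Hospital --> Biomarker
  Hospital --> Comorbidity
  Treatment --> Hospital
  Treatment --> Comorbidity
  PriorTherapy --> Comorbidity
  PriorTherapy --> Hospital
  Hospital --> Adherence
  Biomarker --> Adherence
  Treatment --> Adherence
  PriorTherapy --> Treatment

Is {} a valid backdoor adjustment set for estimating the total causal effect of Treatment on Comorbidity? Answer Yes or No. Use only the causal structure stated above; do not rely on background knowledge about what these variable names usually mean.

Backdoor paths from Treatment to Comorbidity (paths whose first edge points into Treatment):
  P1: Treatment <- PriorTherapy -> Hospital -> Comorbidity
  P2: Treatment <- PriorTherapy -> Comorbidity
Condition 1 (no descendant of Treatment in the set): holds — descendants of Treatment are {Adherence, Biomarker, Comorbidity, Hospital}; none are in {}.
Condition 2 (every backdoor path blocked by {}):
  P1: open — no interior node is in the conditioning set.
  P2: open — no interior node is in the conditioning set.
{} does not satisfy the backdoor criterion.

No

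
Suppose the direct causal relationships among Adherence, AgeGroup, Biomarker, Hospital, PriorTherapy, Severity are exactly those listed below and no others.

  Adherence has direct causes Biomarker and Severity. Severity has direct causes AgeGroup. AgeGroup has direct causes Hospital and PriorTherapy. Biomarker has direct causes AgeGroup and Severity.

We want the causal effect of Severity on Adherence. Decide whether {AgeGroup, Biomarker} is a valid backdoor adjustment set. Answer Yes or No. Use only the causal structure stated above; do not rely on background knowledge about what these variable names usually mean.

No

Backdoor paths from Severity to Adherence (paths whose first edge points into Severity):
  P1: Severity <- AgeGroup -> Biomarker -> Adherence
Condition 1 (no descendant of Severity in the set): FAILS — Biomarker is a descendant of Severity.
Condition 2 (every backdoor path blocked by {AgeGroup, Biomarker}):
  P1: blocked at fork node AgeGroup ∈ conditioning set.
{AgeGroup, Biomarker} does not satisfy the backdoor criterion.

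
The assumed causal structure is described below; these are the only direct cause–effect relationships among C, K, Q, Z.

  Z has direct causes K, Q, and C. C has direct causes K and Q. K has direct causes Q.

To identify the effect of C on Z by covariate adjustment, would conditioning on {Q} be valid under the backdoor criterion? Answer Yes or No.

Backdoor paths from C to Z (paths whose first edge points into C):
  P1: C <- Q -> K -> Z
  P2: C <- Q -> Z
  P3: C <- K <- Q -> Z
  P4: C <- K -> Z
Condition 1 (no descendant of C in the set): holds — descendants of C are {Z}; none are in {Q}.
Condition 2 (every backdoor path blocked by {Q}):
  P1: blocked at fork node Q ∈ conditioning set.
  P2: blocked at fork node Q ∈ conditioning set.
  P3: blocked at fork node Q ∈ conditioning set.
  P4: open — no interior node is in the conditioning set.
{Q} does not satisfy the backdoor criterion.

No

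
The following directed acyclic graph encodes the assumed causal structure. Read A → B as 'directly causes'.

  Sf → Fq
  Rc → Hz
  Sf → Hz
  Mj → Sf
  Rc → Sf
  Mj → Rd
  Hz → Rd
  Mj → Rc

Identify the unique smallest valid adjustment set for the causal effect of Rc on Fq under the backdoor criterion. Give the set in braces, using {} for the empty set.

{Mj}

Variables eligible for adjustment (non-descendants of Rc, excluding Rc and Fq): {Mj}.
Backdoor paths from Rc to Fq:
  P1: Rc <- Mj -> Sf -> Fq
  P2: Rc <- Mj -> Rd <- Hz <- Sf -> Fq
The empty set is not sufficient: P1 (Rc <- Mj -> Sf -> Fq) has no collider blocking it and no conditioned non-collider, so it is open.
Try {Mj}:
  P1: blocked at fork node Mj ∈ conditioning set.
  P2: blocked at fork node Mj ∈ conditioning set.
{Mj} contains no descendant of Rc and blocks every backdoor path.
{Mj} is the unique smallest valid adjustment set.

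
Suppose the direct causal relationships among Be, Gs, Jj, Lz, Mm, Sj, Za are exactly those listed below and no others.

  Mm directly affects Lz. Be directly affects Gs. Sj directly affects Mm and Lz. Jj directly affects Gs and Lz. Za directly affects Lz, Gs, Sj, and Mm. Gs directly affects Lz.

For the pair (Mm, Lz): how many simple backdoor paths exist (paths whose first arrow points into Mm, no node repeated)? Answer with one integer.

A backdoor path from Mm to Lz is any simple undirected path whose first edge points into Mm (i.e. leaves Mm via a parent).
Parents of Mm: {Sj, Za}.
Enumerating:
  P1: Mm <- Za -> Sj -> Lz
  P2: Mm <- Za -> Gs <- Jj -> Lz
  P3: Mm <- Za -> Gs -> Lz
  P4: Mm <- Za -> Lz
  P5: Mm <- Sj <- Za -> Gs <- Jj -> Lz
  P6: Mm <- Sj <- Za -> Gs -> Lz
  P7: Mm <- Sj <- Za -> Lz
  P8: Mm <- Sj -> Lz
That exhausts the simple backdoor paths. Count: 8.

8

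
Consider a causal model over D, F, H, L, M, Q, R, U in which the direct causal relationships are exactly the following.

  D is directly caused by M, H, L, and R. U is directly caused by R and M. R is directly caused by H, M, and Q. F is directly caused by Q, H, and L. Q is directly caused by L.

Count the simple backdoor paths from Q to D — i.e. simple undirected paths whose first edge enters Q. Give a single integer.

A backdoor path from Q to D is any simple undirected path whose first edge points into Q (i.e. leaves Q via a parent).
Parents of Q: {L}.
Enumerating:
  P1: Q <- L -> F <- H -> R <- M -> D
  P2: Q <- L -> F <- H -> R -> U <- M -> D
  P3: Q <- L -> F <- H -> R -> D
  P4: Q <- L -> F <- H -> D
  P5: Q <- L -> D
That exhausts the simple backdoor paths. Count: 5.

5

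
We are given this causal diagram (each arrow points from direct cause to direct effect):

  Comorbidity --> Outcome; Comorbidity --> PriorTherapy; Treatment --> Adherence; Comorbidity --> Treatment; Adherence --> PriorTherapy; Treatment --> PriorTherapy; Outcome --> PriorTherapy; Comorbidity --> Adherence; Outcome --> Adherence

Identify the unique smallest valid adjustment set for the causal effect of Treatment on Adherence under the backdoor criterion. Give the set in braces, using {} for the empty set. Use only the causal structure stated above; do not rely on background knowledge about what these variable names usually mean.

{Comorbidity}

Variables eligible for adjustment (non-descendants of Treatment, excluding Treatment and Adherence): {Comorbidity, Outcome}.
Backdoor paths from Treatment to Adherence:
  P1: Treatment <- Comorbidity -> Outcome -> Adherence
  P2: Treatment <- Comorbidity -> Outcome -> PriorTherapy <- Adherence
  P3: Treatment <- Comorbidity -> Adherence
  P4: Treatment <- Comorbidity -> PriorTherapy <- Outcome -> Adherence
  P5: Treatment <- Comorbidity -> PriorTherapy <- Adherence
The empty set is not sufficient: P1 (Treatment <- Comorbidity -> Outcome -> Adherence) has no collider blocking it and no conditioned non-collider, so it is open.
Try {Comorbidity}:
  P1: blocked at fork node Comorbidity ∈ conditioning set.
  P2: blocked at fork node Comorbidity ∈ conditioning set.
  P3: blocked at fork node Comorbidity ∈ conditioning set.
  P4: blocked at fork node Comorbidity ∈ conditioning set.
  P5: blocked at fork node Comorbidity ∈ conditioning set.
{Comorbidity} contains no descendant of Treatment and blocks every backdoor path.
No other singleton works — e.g. {Outcome} leaves P3 open — so {Comorbidity} is the unique smallest valid adjustment set.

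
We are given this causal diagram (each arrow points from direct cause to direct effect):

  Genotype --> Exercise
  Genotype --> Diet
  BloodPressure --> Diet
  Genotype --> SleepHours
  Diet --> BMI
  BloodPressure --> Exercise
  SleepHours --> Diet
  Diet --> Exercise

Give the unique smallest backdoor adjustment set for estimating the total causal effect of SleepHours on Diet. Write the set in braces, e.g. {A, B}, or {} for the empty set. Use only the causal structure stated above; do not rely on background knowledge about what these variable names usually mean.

{Genotype}

Variables eligible for adjustment (non-descendants of SleepHours, excluding SleepHours and Diet): {BloodPressure, Genotype}.
Backdoor paths from SleepHours to Diet:
  P1: SleepHours <- Genotype -> Diet
  P2: SleepHours <- Genotype -> Exercise <- BloodPressure -> Diet
  P3: SleepHours <- Genotype -> Exercise <- Diet
The empty set is not sufficient: P1 (SleepHours <- Genotype -> Diet) has no collider blocking it and no conditioned non-collider, so it is open.
Try {Genotype}:
  P1: blocked at fork node Genotype ∈ conditioning set.
  P2: blocked at fork node Genotype ∈ conditioning set.
  P3: blocked at fork node Genotype ∈ conditioning set.
{Genotype} contains no descendant of SleepHours and blocks every backdoor path.
No other singleton works — e.g. {BloodPressure} leaves P1 open — so {Genotype} is the unique smallest valid adjustment set.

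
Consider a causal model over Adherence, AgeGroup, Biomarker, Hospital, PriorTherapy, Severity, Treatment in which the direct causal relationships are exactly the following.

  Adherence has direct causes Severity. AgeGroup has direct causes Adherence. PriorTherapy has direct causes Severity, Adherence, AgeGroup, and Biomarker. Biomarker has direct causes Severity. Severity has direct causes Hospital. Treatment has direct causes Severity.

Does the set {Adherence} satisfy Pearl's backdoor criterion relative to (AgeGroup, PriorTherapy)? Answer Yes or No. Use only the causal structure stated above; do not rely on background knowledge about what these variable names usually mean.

Backdoor paths from AgeGroup to PriorTherapy (paths whose first edge points into AgeGroup):
  P1: AgeGroup <- Adherence <- Severity -> Biomarker -> PriorTherapy
  P2: AgeGroup <- Adherence <- Severity -> PriorTherapy
  P3: AgeGroup <- Adherence -> PriorTherapy
Condition 1 (no descendant of AgeGroup in the set): holds — descendants of AgeGroup are {PriorTherapy}; none are in {Adherence}.
Condition 2 (every backdoor path blocked by {Adherence}):
  P1: blocked at chain node Adherence ∈ conditioning set.
  P2: blocked at chain node Adherence ∈ conditioning set.
  P3: blocked at fork node Adherence ∈ conditioning set.
{Adherence} satisfies the backdoor criterion.

Yes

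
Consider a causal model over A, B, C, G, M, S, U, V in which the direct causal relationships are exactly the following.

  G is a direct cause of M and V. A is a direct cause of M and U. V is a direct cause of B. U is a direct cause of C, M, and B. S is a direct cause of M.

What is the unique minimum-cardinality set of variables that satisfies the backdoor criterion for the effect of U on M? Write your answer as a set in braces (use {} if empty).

Variables eligible for adjustment (non-descendants of U, excluding U and M): {A, G, S, V}.
Backdoor paths from U to M:
  P1: U <- A -> M
The empty set is not sufficient: P1 (U <- A -> M) has no collider blocking it and no conditioned non-collider, so it is open.
Try {A}:
  P1: blocked at fork node A ∈ conditioning set.
{A} contains no descendant of U and blocks every backdoor path.
No other singleton works — e.g. {S} leaves P1 open — so {A} is the unique smallest valid adjustment set.

{A}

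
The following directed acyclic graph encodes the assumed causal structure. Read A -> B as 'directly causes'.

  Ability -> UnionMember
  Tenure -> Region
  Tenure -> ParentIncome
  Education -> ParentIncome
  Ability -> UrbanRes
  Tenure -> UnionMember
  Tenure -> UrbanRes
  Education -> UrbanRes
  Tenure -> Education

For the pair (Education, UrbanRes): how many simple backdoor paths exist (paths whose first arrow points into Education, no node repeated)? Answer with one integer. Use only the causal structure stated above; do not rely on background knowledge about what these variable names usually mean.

A backdoor path from Education to UrbanRes is any simple undirected path whose first edge points into Education (i.e. leaves Education via a parent).
Parents of Education: {Tenure}.
Enumerating:
  P1: Education <- Tenure -> UnionMember <- Ability -> UrbanRes
  P2: Education <- Tenure -> UrbanRes
That exhausts the simple backdoor paths. Count: 2.

2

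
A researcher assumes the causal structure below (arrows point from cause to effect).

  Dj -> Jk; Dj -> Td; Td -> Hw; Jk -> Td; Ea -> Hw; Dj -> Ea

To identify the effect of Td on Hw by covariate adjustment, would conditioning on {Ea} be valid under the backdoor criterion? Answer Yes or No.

Yes

Backdoor paths from Td to Hw (paths whose first edge points into Td):
  P1: Td <- Dj -> Ea -> Hw
  P2: Td <- Jk <- Dj -> Ea -> Hw
Condition 1 (no descendant of Td in the set): holds — descendants of Td are {Hw}; none are in {Ea}.
Condition 2 (every backdoor path blocked by {Ea}):
  P1: blocked at chain node Ea ∈ conditioning set.
  P2: blocked at chain node Ea ∈ conditioning set.
{Ea} satisfies the backdoor criterion.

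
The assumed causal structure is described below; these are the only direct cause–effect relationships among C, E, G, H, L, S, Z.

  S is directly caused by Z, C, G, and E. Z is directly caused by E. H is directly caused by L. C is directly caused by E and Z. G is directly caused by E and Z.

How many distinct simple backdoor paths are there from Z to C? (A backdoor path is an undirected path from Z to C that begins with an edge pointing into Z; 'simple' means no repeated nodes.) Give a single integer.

A backdoor path from Z to C is any simple undirected path whose first edge points into Z (i.e. leaves Z via a parent).
Parents of Z: {E}.
Enumerating:
  P1: Z <- E -> C
  P2: Z <- E -> G -> S <- C
  P3: Z <- E -> S <- C
That exhausts the simple backdoor paths. Count: 3.

3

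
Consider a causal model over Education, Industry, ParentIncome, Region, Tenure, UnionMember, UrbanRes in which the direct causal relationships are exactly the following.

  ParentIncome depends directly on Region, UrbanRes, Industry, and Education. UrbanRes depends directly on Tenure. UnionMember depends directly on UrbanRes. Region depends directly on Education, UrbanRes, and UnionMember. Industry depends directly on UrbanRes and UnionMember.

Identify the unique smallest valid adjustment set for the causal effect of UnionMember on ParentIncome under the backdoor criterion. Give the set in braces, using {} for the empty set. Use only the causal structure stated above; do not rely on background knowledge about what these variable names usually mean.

Variables eligible for adjustment (non-descendants of UnionMember, excluding UnionMember and ParentIncome): {Education, Tenure, UrbanRes}.
Backdoor paths from UnionMember to ParentIncome:
  P1: UnionMember <- UrbanRes -> Region <- Education -> ParentIncome
  P2: UnionMember <- UrbanRes -> Region -> ParentIncome
  P3: UnionMember <- UrbanRes -> Industry -> ParentIncome
  P4: UnionMember <- UrbanRes -> ParentIncome
The empty set is not sufficient: P2 (UnionMember <- UrbanRes -> Region -> ParentIncome) has no collider blocking it and no conditioned non-collider, so it is open.
Try {UrbanRes}:
  P1: blocked at fork node UrbanRes ∈ conditioning set.
  P2: blocked at fork node UrbanRes ∈ conditioning set.
  P3: blocked at fork node UrbanRes ∈ conditioning set.
  P4: blocked at fork node UrbanRes ∈ conditioning set.
{UrbanRes} contains no descendant of UnionMember and blocks every backdoor path.
No other singleton works — e.g. {Tenure} leaves P2 open — so {UrbanRes} is the unique smallest valid adjustment set.

{UrbanRes}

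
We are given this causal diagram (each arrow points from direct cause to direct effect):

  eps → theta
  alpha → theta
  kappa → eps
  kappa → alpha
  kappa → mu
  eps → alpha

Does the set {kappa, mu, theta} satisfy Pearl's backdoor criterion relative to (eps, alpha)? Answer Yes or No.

Backdoor paths from eps to alpha (paths whose first edge points into eps):
  P1: eps <- kappa -> alpha
Condition 1 (no descendant of eps in the set): FAILS — theta is a descendant of eps.
Condition 2 (every backdoor path blocked by {kappa, mu, theta}):
  P1: blocked at fork node kappa ∈ conditioning set.
{kappa, mu, theta} does not satisfy the backdoor criterion.

No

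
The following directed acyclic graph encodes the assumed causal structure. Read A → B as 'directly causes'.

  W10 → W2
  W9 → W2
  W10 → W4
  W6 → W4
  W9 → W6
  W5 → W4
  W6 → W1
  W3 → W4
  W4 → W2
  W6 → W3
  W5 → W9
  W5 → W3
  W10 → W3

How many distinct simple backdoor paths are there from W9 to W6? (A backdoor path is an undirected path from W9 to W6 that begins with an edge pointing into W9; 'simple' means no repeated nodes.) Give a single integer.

8

A backdoor path from W9 to W6 is any simple undirected path whose first edge points into W9 (i.e. leaves W9 via a parent).
Parents of W9: {W5}.
Enumerating:
  P1: W9 <- W5 -> W3 <- W10 -> W4 <- W6
  P2: W9 <- W5 -> W3 <- W10 -> W2 <- W4 <- W6
  P3: W9 <- W5 -> W3 <- W6
  P4: W9 <- W5 -> W3 -> W4 <- W6
  P5: W9 <- W5 -> W4 <- W10 -> W3 <- W6
  P6: W9 <- W5 -> W4 <- W6
  P7: W9 <- W5 -> W4 <- W3 <- W6
  P8: W9 <- W5 -> W4 -> W2 <- W10 -> W3 <- W6
That exhausts the simple backdoor paths. Count: 8.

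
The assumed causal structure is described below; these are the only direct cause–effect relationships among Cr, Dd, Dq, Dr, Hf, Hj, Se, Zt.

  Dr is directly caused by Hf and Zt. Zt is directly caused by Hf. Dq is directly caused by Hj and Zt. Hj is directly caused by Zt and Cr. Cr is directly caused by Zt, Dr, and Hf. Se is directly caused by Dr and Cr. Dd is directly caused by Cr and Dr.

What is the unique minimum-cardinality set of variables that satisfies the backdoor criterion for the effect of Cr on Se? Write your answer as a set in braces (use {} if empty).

{Dr}

Variables eligible for adjustment (non-descendants of Cr, excluding Cr and Se): {Dr, Hf, Zt}.
Backdoor paths from Cr to Se:
  P1: Cr <- Hf -> Zt -> Dr -> Se
  P2: Cr <- Hf -> Dr -> Se
  P3: Cr <- Zt <- Hf -> Dr -> Se
  P4: Cr <- Zt -> Dr -> Se
  P5: Cr <- Dr -> Se
The empty set is not sufficient: P1 (Cr <- Hf -> Zt -> Dr -> Se) has no collider blocking it and no conditioned non-collider, so it is open.
Try {Dr}:
  P1: blocked at chain node Dr ∈ conditioning set.
  P2: blocked at chain node Dr ∈ conditioning set.
  P3: blocked at chain node Dr ∈ conditioning set.
  P4: blocked at chain node Dr ∈ conditioning set.
  P5: blocked at fork node Dr ∈ conditioning set.
{Dr} contains no descendant of Cr and blocks every backdoor path.
No other singleton works — e.g. {Hf} leaves P4 open — so {Dr} is the unique smallest valid adjustment set.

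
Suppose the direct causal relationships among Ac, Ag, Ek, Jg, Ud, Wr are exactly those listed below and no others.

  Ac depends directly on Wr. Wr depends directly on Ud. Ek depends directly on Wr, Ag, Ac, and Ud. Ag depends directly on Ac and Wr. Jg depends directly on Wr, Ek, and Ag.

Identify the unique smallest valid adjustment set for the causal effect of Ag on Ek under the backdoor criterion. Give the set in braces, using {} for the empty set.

Variables eligible for adjustment (non-descendants of Ag, excluding Ag and Ek): {Ac, Ud, Wr}.
Backdoor paths from Ag to Ek:
  P1: Ag <- Wr <- Ud -> Ek
  P2: Ag <- Wr -> Ac -> Ek
  P3: Ag <- Wr -> Ek
  P4: Ag <- Wr -> Jg <- Ek
  P5: Ag <- Ac <- Wr <- Ud -> Ek
  P6: Ag <- Ac <- Wr -> Ek
  P7: Ag <- Ac <- Wr -> Jg <- Ek
  P8: Ag <- Ac -> Ek
The empty set is not sufficient: P1 (Ag <- Wr <- Ud -> Ek) has no collider blocking it and no conditioned non-collider, so it is open.
Try {Ac, Wr}:
  P1: blocked at chain node Wr ∈ conditioning set.
  P2: blocked at fork node Wr ∈ conditioning set.
  P3: blocked at fork node Wr ∈ conditioning set.
  P4: blocked at fork node Wr ∈ conditioning set.
  P5: blocked at chain node Ac ∈ conditioning set.
  P6: blocked at chain node Ac ∈ conditioning set.
  P7: blocked at chain node Ac ∈ conditioning set.
  P8: blocked at fork node Ac ∈ conditioning set.
{Ac, Wr} contains no descendant of Ag and blocks every backdoor path.
Every element of {Ac, Wr} is needed (dropping Ac leaves P8 open; dropping Wr leaves P1 open), so no proper subset is valid.
Among all size-2 subsets of the eligible variables, only {Ac, Wr} blocks every backdoor path, so it is the unique smallest valid adjustment set.

{Ac, Wr}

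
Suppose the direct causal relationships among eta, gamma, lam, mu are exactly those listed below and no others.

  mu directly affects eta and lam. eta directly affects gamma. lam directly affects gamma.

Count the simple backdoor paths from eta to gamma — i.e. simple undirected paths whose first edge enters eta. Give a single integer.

A backdoor path from eta to gamma is any simple undirected path whose first edge points into eta (i.e. leaves eta via a parent).
Parents of eta: {mu}.
Enumerating:
  P1: eta <- mu -> lam -> gamma
That exhausts the simple backdoor paths. Count: 1.

1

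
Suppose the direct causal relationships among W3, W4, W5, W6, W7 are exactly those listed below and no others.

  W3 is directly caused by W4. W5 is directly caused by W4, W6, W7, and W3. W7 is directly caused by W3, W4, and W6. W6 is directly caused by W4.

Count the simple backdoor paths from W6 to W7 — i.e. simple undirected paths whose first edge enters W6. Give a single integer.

5

A backdoor path from W6 to W7 is any simple undirected path whose first edge points into W6 (i.e. leaves W6 via a parent).
Parents of W6: {W4}.
Enumerating:
  P1: W6 <- W4 -> W3 -> W7
  P2: W6 <- W4 -> W3 -> W5 <- W7
  P3: W6 <- W4 -> W7
  P4: W6 <- W4 -> W5 <- W3 -> W7
  P5: W6 <- W4 -> W5 <- W7
That exhausts the simple backdoor paths. Count: 5.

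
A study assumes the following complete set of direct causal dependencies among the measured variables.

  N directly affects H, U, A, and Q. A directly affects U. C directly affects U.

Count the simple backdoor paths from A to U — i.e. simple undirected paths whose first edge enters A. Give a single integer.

1

A backdoor path from A to U is any simple undirected path whose first edge points into A (i.e. leaves A via a parent).
Parents of A: {N}.
Enumerating:
  P1: A <- N -> U
That exhausts the simple backdoor paths. Count: 1.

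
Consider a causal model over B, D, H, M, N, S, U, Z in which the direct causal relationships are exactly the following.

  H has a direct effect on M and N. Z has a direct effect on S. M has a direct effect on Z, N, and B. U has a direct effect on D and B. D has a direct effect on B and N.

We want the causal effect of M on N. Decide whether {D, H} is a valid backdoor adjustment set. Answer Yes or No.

Yes

Backdoor paths from M to N (paths whose first edge points into M):
  P1: M <- H -> N
Condition 1 (no descendant of M in the set): holds — descendants of M are {B, N, S, Z}; none are in {D, H}.
Condition 2 (every backdoor path blocked by {D, H}):
  P1: blocked at fork node H ∈ conditioning set.
{D, H} satisfies the backdoor criterion.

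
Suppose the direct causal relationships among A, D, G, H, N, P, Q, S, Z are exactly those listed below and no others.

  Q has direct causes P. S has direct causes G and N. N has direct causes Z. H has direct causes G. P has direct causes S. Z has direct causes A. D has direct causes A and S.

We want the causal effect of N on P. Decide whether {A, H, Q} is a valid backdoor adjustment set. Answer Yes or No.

No

Backdoor paths from N to P (paths whose first edge points into N):
  P1: N <- Z <- A -> D <- S -> P
Condition 1 (no descendant of N in the set): FAILS — Q is a descendant of N.
Condition 2 (every backdoor path blocked by {A, H, Q}):
  P1: blocked at fork node A ∈ conditioning set.
{A, H, Q} does not satisfy the backdoor criterion.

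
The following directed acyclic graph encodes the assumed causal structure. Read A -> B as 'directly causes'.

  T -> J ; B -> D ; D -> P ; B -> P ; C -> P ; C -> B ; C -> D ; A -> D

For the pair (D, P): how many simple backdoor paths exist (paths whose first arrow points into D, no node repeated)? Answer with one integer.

A backdoor path from D to P is any simple undirected path whose first edge points into D (i.e. leaves D via a parent).
Parents of D: {A, B, C}.
Enumerating:
  P1: D <- C -> B -> P
  P2: D <- C -> P
  P3: D <- B <- C -> P
  P4: D <- B -> P
That exhausts the simple backdoor paths. Count: 4.

4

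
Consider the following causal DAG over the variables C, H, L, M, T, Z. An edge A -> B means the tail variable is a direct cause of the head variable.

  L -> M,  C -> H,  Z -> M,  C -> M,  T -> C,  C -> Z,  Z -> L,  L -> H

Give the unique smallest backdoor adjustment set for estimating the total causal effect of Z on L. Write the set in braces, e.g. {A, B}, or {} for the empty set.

Variables eligible for adjustment (non-descendants of Z, excluding Z and L): {C, T}.
Backdoor paths from Z to L:
  P1: Z <- C -> H <- L
  P2: Z <- C -> M <- L
Each backdoor path contains an unconditioned collider, so every path is already blocked with the empty conditioning set:
  P1: blocked at collider H (neither it nor any descendant is in the conditioning set).
  P2: blocked at collider M (neither it nor any descendant is in the conditioning set).
The empty set is therefore the unique smallest valid set.

{}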